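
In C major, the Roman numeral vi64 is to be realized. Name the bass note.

E

vi in C major has root A; the chord is A-C-E.
The figure 64 means second inversion — the fifth is in the bass.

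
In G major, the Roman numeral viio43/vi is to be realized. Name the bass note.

The applied chord viio43/vi is rooted on D#: D#-F#-A-C.
The figure 43 means second inversion — the fifth is in the bass.

A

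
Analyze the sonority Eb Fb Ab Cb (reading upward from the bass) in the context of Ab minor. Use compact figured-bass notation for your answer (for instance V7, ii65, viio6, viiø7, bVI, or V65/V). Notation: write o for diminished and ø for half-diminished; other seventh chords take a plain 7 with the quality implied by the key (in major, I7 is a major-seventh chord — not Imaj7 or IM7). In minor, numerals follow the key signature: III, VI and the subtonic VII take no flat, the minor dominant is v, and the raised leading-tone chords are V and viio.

VI42

The pitches Fb-Ab-Cb-Eb form a major seventh chord rooted on Fb.
In Ab minor, Fb is the submediant; the diatonic major seventh chord there is VI7.
With Eb in the bass the chord is in third inversion, so the figured bass is 42.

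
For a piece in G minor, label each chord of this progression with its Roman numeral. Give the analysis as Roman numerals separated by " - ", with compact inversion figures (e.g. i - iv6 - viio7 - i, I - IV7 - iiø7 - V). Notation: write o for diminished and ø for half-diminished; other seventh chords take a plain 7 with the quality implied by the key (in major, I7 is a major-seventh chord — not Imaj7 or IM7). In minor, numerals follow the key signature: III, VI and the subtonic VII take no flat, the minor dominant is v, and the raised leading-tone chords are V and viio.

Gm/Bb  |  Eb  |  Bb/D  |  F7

i6 - VI - III6 - VII7

Gm/Bb has root G, degree 1 in G minor, so i6.
Eb has root Eb, degree 6 in G minor, so VI.
Bb/D: major triad on Bb = scale degree 3 → III6.
F7 has root F, degree 7 in G minor, so VII7.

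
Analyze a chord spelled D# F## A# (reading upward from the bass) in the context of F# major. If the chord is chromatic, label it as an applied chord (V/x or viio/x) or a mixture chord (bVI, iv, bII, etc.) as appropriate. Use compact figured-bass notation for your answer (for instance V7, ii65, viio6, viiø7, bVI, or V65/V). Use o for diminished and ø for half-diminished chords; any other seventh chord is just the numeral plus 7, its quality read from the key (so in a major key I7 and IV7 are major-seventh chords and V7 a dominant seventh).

V/ii

Stacked in thirds the chord is D#-F##-A#: a major triad on D#.
D# is not a diatonic chord root with this quality in F# major, but it lies a perfect fifth above G# (ii), so the chord functions as an applied dominant of ii.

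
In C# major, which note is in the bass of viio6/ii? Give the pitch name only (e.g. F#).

E#

The applied chord viio6/ii is rooted on C##: C##-E#-G#.
The figure 6 means first inversion — the third is in the bass.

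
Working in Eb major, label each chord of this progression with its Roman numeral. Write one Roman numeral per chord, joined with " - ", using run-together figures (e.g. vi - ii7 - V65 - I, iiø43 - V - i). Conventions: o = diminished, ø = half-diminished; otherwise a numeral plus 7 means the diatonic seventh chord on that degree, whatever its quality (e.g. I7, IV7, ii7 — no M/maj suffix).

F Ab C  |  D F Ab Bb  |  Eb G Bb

F-Ab-C: minor triad on F = scale degree 2 → ii.
D-F-Ab-Bb has root Bb, degree 5 in Eb major, so V65.
Eb-G-Bb has root Eb, degree 1 in Eb major, so I.

ii - V65 - I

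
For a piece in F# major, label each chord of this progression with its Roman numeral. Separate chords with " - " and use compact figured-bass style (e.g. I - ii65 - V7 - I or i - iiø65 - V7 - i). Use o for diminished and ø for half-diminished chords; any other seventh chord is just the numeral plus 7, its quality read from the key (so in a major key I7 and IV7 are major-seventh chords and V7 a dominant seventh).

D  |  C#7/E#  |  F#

bVI - V65 - I

D is non-diatonic — bVI, a mixture chord from F# minor.
C#7/E#: dominant seventh chord on C# = scale degree 5 → V65.
F# has root F#, degree 1 in F# major, so I.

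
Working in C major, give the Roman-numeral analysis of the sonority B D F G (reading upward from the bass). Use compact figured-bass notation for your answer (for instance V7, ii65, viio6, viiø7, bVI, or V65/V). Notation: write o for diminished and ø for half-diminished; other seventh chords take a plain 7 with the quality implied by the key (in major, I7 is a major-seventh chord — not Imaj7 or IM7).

Stacked in thirds the chord is G-B-D-F: a dominant seventh chord on G.
In C major, G is the dominant; the diatonic dominant seventh chord there is V7.
With B in the bass the chord is in first inversion, so the figured bass is 65.

V65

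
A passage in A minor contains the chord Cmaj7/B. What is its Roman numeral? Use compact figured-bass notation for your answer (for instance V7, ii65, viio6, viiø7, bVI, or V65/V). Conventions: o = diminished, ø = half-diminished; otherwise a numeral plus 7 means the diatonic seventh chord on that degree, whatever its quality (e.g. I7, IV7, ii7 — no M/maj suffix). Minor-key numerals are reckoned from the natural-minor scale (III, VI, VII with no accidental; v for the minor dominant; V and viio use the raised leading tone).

The pitches C-E-G-B form a major seventh chord rooted on C.
In A minor, C is the mediant; the diatonic major seventh chord there is III7.
With B in the bass the chord is in third inversion, so the figured bass is 42.

III42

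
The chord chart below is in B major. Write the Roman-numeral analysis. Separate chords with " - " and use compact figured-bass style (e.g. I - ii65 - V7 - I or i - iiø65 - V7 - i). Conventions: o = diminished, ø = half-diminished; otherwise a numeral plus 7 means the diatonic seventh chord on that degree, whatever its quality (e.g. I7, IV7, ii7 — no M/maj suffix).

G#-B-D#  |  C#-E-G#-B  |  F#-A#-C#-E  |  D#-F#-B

vi - ii7 - V7 - I6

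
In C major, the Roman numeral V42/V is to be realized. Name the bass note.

C

The applied chord V42/V is rooted on D: D-F#-A-C.
The figure 42 means third inversion — the seventh is in the bass.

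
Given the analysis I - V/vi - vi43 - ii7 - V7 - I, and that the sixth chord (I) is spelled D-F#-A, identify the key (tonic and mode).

I is given as D-F#-A — a major triad with root D.
If D is scale degree 1 and the mode makes that degree carry a major triad, the tonic is D and the mode is major.

D major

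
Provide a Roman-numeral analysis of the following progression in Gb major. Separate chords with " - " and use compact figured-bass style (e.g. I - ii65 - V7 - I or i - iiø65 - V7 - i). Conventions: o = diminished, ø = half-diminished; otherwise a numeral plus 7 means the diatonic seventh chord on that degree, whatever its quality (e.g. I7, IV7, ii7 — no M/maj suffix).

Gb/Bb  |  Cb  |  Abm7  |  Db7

I6 - IV - ii7 - V7

Gb/Bb has root Gb, degree 1 in Gb major, so I6.
Cb: root Cb is the subdominant; major triad there is IV.
Abm7: minor seventh chord on Ab = scale degree 2 → ii7.
Db7 has root Db, degree 5 in Gb major, so V7.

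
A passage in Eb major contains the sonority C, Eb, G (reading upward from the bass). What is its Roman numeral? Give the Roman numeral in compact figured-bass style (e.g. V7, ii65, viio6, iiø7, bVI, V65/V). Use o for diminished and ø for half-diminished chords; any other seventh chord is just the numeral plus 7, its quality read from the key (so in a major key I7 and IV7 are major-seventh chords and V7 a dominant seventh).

The pitches C-Eb-G form a minor triad rooted on C.
C is scale degree 6 in Eb major, and a minor triad on that degree is written vi.

vi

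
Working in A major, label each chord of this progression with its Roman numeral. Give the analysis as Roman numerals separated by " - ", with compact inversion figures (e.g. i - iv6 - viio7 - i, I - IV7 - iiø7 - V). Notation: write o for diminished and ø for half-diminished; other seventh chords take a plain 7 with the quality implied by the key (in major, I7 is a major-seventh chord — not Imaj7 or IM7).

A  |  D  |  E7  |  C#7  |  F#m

I - IV - V7 - V7/vi - vi

A has root A, degree 1 in A major, so I.
D: major triad on D = scale degree 4 → IV.
E7: dominant seventh chord on E = scale degree 5 → V7.
C#7 is the secondary dominant of vi (dominant seventh chord on C#): V7/vi.
F#m: root F# is the submediant; minor triad there is vi.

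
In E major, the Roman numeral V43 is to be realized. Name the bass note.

V in E major has root B; the chord is B-D#-F#-A.
The figure 43 means second inversion — the fifth is in the bass.

F#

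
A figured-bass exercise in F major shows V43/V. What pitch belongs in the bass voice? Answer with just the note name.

D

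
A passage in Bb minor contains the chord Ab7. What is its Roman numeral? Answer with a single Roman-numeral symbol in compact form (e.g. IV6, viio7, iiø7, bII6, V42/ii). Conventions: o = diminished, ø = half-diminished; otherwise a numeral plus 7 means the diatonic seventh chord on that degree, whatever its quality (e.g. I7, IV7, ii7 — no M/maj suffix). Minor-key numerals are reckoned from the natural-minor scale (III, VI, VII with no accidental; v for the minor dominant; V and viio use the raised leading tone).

VII7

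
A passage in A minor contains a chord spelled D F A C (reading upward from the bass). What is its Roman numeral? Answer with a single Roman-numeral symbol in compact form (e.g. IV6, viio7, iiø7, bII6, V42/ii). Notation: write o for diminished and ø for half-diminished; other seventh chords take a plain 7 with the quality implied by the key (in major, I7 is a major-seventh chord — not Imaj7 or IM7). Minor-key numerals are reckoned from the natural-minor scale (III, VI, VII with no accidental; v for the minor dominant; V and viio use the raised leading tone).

The pitches D-F-A-C form a minor seventh chord rooted on D.
D is scale degree 4 in A minor, and a minor seventh chord on that degree is written iv7.

iv7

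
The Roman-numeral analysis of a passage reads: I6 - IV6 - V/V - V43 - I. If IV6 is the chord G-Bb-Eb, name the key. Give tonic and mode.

Bb major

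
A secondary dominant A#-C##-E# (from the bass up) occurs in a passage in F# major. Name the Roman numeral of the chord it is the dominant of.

The chord is a major triad on A#.
A dominant resolves down a perfect fifth: A# → D#. In F# major, D# is scale degree 6, i.e. vi.

vi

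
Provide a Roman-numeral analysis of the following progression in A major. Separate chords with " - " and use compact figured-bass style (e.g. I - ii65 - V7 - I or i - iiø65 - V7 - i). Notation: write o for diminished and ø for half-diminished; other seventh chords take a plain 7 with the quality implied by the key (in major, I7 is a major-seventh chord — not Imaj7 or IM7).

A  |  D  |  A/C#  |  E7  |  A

A: major triad on A = scale degree 1 → I.
D: root D is the subdominant; major triad there is IV.
A/C# has root A, degree 1 in A major, so I6.
E7: dominant seventh chord on E = scale degree 5 → V7.
A: major triad on A = scale degree 1 → I.

I - IV - I6 - V7 - I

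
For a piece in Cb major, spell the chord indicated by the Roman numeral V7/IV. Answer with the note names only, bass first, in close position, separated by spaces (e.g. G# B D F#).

V7/IV is a secondary dominant — the dominant seventh of IV. IV in Cb major is Fb, so the applied chord's root is Cb, a perfect fifth above.
Building a dominant seventh chord on Cb gives Cb-Eb-Gb-Bbb.

Cb Eb Gb Bbb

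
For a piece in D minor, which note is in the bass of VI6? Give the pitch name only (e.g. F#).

D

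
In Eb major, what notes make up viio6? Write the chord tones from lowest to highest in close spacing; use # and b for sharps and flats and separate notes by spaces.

In Eb major, the seventh degree is D, and the diatonic chord built there is a diminished triad.
That chord is spelled D-F-Ab.
With the 6 figure the chord is in first inversion; from the bass F upward in close position it reads F-Ab-D.

F Ab D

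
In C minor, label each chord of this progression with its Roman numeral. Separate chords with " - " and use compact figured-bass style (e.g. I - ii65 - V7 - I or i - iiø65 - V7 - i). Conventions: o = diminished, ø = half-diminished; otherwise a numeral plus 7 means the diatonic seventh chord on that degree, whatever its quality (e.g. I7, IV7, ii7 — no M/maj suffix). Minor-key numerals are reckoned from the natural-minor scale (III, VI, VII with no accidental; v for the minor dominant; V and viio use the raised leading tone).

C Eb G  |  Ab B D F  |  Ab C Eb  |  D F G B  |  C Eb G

i - viio42 - VI - V43 - i

C-Eb-G: minor triad on C = scale degree 1 → i.
Ab-B-D-F: fully diminished seventh chord on B = scale degree 7 → viio42.
Ab-C-Eb: root Ab is the submediant; major triad there is VI.
D-F-G-B: dominant seventh chord on G = scale degree 5 → V43.
C-Eb-G has root C, degree 1 in C minor, so i.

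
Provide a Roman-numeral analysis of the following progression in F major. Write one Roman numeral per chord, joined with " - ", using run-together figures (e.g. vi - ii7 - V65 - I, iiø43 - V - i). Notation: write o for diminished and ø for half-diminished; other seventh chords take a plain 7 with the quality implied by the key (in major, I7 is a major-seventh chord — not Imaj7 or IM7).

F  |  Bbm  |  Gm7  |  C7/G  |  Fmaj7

I - iv - ii7 - V43 - I7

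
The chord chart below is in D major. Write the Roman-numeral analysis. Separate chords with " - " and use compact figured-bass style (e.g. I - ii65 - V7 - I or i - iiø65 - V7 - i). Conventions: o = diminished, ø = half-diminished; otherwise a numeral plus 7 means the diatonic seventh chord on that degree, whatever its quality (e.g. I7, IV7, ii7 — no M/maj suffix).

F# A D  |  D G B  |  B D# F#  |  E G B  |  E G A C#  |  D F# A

I6 - IV64 - V/ii - ii - V43 - I

F#-A-D: root D is the tonic; major triad there is I6.
D-G-B: major triad on G = scale degree 4 → IV64.
B-D#-F#: chromatic; B is V of ii, so V/ii.
E-G-B: minor triad on E = scale degree 2 → ii.
E-G-A-C# has root A, degree 5 in D major, so V43.
D-F#-A: root D is the tonic; major triad there is I.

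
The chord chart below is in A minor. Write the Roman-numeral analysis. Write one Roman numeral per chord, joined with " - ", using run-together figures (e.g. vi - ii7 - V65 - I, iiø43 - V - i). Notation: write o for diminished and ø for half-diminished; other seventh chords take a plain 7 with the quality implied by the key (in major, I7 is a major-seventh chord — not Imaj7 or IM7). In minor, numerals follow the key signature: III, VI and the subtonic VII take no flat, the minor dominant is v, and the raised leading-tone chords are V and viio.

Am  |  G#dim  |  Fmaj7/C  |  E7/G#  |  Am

Am has root A, degree 1 in A minor, so i.
G#dim: root G# is the leading tone; diminished triad there is viio.
Fmaj7/C: major seventh chord on F = scale degree 6 → VI43.
E7/G#: dominant seventh chord on E = scale degree 5 → V65.
Am: minor triad on A = scale degree 1 → i.

i - viio - VI43 - V65 - i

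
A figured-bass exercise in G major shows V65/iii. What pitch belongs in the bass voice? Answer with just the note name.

The applied chord V65/iii is rooted on F#: F#-A#-C#-E.
The figure 65 means first inversion — the third is in the bass.

A#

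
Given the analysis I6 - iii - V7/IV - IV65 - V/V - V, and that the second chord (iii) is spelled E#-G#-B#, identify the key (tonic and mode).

C# major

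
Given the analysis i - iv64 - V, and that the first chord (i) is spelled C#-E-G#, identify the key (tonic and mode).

C# minor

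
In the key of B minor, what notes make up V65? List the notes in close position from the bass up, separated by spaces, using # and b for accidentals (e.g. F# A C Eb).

In B minor, scale degree 5 is F#. The dominant is major (leading tone raised), so V is a dominant seventh chord.
That chord is spelled F#-A#-C#-E.
The figured bass 65 indicates first inversion, placing the third (A#) in the bass: A#-C#-E-F#.

A# C# E F#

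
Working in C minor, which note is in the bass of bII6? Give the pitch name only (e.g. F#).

F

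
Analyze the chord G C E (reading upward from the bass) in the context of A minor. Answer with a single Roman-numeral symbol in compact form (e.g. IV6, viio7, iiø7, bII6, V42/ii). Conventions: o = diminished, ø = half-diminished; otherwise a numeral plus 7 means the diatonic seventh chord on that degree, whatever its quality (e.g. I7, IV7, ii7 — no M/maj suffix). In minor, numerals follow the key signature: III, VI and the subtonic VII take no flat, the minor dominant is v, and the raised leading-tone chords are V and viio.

III64

Stacked in thirds the chord is C-E-G: a major triad on C.
C is scale degree 3 in A minor, and a major triad on that degree is written III.
With G in the bass the chord is in second inversion, so the figured bass is 64.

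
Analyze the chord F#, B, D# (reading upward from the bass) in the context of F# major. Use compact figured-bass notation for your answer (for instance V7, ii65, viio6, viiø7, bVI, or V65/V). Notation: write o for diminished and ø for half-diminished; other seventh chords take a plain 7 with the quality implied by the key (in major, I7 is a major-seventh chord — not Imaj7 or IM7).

Stacked in thirds the chord is B-D#-F#: a major triad on B.
In F# major, B is the subdominant; the diatonic major triad there is IV.
With F# in the bass the chord is in second inversion, so the figured bass is 64.

IV64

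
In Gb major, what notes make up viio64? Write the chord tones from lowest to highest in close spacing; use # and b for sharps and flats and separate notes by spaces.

Cb F Ab

The numeral's case and figure indicate a diminished triad. In Gb major its root, scale degree 7, is F.
That chord is spelled F-Ab-Cb.
With the 64 figure the chord is in second inversion; from the bass Cb upward in close position it reads Cb-F-Ab.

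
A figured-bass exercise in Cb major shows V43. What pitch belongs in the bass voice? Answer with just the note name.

V in Cb major has root Gb; the chord is Gb-Bb-Db-Fb.
The figure 43 means second inversion — the fifth is in the bass.

Db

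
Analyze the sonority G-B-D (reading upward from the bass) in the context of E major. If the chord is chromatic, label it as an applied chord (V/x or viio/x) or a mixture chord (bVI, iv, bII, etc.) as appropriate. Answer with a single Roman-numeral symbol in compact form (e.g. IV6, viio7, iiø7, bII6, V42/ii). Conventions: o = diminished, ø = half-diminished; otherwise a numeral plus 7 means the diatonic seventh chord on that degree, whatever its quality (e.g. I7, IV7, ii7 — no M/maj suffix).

bIII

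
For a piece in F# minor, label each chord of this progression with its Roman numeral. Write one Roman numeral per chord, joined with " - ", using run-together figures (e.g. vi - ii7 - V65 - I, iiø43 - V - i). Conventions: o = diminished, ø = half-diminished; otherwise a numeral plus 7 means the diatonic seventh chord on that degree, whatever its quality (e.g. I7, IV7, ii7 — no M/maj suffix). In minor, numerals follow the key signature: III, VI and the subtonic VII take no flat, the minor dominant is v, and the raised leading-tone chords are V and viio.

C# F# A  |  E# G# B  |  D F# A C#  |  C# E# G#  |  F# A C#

C#-F#-A: minor triad on F# = scale degree 1 → i64.
E#-G#-B: root E# is the leading tone; diminished triad there is viio.
D-F#-A-C# has root D, degree 6 in F# minor, so VI7.
C#-E#-G#: major triad on C# = scale degree 5 → V.
F#-A-C#: root F# is the tonic; minor triad there is i.

i64 - viio - VI7 - V - i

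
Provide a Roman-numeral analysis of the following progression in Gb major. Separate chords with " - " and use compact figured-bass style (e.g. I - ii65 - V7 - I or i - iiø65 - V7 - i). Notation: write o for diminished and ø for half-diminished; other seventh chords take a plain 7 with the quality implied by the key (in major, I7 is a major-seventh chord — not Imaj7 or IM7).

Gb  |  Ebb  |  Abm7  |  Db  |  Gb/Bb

Gb: major triad on Gb = scale degree 1 → I.
Ebb: major triad on Ebb — chromatic; bVI (borrowed from the parallel minor).
Abm7 has root Ab, degree 2 in Gb major, so ii7.
Db: major triad on Db = scale degree 5 → V.
Gb/Bb has root Gb, degree 1 in Gb major, so I6.

I - bVI - ii7 - V - I6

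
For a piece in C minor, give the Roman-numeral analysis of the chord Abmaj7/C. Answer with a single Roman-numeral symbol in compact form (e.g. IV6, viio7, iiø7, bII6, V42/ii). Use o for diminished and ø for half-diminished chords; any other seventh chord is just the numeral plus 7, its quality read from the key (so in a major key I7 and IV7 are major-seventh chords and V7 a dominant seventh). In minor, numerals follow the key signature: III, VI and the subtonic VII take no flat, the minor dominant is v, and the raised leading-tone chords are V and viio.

Stacked in thirds the chord is Ab-C-Eb-G: a major seventh chord on Ab.
Ab is scale degree 6 in C minor, and a major seventh chord on that degree is written VI7.
With C in the bass the chord is in first inversion, so the figured bass is 65.

VI65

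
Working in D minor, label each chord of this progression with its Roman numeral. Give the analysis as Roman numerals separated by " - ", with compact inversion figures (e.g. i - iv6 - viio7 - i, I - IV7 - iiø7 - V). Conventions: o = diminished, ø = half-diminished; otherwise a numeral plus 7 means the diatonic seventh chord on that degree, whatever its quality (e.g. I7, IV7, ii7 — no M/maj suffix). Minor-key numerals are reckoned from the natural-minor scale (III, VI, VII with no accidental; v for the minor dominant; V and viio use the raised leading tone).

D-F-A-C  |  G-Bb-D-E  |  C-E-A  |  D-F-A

i7 - iiø65 - v6 - i

D-F-A-C: minor seventh chord on D = scale degree 1 → i7.
G-Bb-D-E: root E is the supertonic; half-diminished seventh chord there is iiø65.
C-E-A: minor triad on A = scale degree 5 → v6.
D-F-A: root D is the tonic; minor triad there is i.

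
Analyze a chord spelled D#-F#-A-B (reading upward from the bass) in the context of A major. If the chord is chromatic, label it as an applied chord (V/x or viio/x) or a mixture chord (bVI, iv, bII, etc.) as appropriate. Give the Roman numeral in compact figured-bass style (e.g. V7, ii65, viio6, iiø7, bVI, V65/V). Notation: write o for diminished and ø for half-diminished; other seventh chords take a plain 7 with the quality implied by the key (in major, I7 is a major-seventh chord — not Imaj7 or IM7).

V65/V

Stacked in thirds the chord is B-D#-F#-A: a dominant seventh chord on B.
B is not a diatonic chord root with this quality in A major, but it lies a perfect fifth above E (V), so the chord functions as an applied dominant of V.
With D# in the bass the chord is in first inversion, so the figured bass is 65.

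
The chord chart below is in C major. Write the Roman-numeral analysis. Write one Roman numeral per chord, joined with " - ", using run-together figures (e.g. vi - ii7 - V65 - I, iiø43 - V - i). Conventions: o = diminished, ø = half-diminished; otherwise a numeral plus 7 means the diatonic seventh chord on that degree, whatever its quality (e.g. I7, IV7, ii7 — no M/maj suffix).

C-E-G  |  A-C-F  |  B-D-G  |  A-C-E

I - IV6 - V6 - vi

C-E-G has root C, degree 1 in C major, so I.
A-C-F: major triad on F = scale degree 4 → IV6.
B-D-G has root G, degree 5 in C major, so V6.
A-C-E has root A, degree 6 in C major, so vi.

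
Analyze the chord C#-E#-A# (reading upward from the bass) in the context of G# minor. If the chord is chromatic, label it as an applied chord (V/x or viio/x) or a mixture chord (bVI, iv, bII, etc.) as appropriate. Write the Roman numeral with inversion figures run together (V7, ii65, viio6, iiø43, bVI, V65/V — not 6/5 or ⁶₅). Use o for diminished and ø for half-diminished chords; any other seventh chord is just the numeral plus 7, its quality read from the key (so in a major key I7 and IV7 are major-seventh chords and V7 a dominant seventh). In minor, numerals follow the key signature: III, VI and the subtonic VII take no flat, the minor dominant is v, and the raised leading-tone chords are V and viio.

ii6

Stacked in thirds the chord is A#-C#-E#: a minor triad on A#.
A# is the second degree of G# minor. This is the minor supertonic, borrowed from the parallel major (the Dorian ii).
With C# in the bass the chord is in first inversion, so the figured bass is 6.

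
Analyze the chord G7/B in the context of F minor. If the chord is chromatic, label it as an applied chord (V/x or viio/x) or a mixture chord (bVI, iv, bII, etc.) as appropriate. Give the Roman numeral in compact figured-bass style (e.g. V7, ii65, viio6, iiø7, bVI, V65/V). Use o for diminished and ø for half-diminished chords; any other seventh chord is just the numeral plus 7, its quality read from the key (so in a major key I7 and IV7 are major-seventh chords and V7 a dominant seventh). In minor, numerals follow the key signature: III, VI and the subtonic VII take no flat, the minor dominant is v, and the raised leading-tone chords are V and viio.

V65/V

Stacked in thirds the chord is G-B-D-F: a dominant seventh chord on G.
G is not a diatonic chord root with this quality in F minor, but it lies a perfect fifth above C (V), so the chord functions as an applied dominant of V.
With B in the bass the chord is in first inversion, so the figured bass is 65.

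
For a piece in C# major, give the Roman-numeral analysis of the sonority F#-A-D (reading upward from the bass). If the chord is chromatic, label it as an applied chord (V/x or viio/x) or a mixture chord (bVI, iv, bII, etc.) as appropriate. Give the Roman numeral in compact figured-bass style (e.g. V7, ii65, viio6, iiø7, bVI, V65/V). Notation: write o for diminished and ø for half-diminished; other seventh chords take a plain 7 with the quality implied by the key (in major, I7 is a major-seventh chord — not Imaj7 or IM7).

bII6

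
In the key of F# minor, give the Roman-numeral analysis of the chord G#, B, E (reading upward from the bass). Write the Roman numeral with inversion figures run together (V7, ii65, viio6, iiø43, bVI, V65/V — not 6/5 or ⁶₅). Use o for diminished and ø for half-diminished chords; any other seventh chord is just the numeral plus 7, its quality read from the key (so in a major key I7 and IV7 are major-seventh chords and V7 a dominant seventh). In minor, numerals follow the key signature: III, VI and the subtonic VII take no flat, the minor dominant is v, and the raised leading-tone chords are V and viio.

The pitches E-G#-B form a major triad rooted on E.
E is scale degree 7 in F# minor, and a major triad on that degree is written VII.
With G# in the bass the chord is in first inversion, so the figured bass is 6.

VII6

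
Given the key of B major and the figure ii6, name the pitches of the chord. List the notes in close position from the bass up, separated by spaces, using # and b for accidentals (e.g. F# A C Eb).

In B major, the second degree is C#, and the diatonic chord built there is a minor triad.
That chord is spelled C#-E-G#.
The figured bass 6 indicates first inversion, placing the third (E) in the bass: E-G#-C#.

E G# C#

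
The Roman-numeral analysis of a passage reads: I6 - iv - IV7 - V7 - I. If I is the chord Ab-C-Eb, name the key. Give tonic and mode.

Ab major

I is given as Ab-C-Eb — a major triad with root Ab.
If Ab is scale degree 1 and the mode makes that degree carry a major triad, the tonic is Ab and the mode is major.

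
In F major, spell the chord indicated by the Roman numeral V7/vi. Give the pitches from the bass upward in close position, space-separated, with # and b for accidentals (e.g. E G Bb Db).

The slash means an applied dominant: we want the dominant of vi. In F major, vi is D minor, and its dominant is built on A.
Building a dominant seventh chord on A gives A-C#-E-G.

A C# E G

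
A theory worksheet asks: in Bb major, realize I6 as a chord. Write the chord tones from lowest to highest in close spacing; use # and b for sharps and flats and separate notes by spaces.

D F Bb

The numeral's case and figure indicate a major triad. In Bb major its root, the tonic, is Bb.
That chord is spelled Bb-D-F.
With the 6 figure the chord is in first inversion; from the bass D upward in close position it reads D-F-Bb.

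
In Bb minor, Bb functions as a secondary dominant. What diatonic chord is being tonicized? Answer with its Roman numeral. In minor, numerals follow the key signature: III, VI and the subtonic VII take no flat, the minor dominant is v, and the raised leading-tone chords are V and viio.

The chord is a major triad on Bb.
A dominant resolves down a perfect fifth: Bb → Eb. In Bb minor, Eb is scale degree 4, i.e. iv.

iv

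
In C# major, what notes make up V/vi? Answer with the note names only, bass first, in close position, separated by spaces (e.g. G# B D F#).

E# G## B#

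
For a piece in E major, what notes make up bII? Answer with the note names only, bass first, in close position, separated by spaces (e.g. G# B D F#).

F A C

bII is the Neapolitan chord — a major triad on the lowered second degree. In E major that root is F.
So the chord is F-A-C, a major triad.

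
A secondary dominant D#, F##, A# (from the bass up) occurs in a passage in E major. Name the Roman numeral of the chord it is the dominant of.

iii

The chord is a major triad on D#.
A dominant resolves down a perfect fifth: D# → G#. In E major, G# is scale degree 3, i.e. iii.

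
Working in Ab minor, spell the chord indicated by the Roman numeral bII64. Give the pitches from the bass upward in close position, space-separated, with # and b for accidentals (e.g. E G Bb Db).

bII64 is the Neapolitan chord — a major triad on the lowered second degree. In Ab minor that root is Bbb.
So the chord is Bbb-Db-Fb.
The figured bass 64 indicates second inversion, placing the fifth (Fb) in the bass: Fb-Bbb-Db.

Fb Bbb Db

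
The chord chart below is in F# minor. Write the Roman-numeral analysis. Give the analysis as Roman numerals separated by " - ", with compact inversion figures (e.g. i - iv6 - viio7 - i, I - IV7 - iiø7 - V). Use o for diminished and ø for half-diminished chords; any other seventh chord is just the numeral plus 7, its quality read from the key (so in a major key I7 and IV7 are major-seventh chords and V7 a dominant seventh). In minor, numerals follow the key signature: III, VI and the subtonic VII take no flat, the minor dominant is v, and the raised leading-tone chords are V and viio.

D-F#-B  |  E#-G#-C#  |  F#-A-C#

iv6 - V6 - i

D-F#-B: minor triad on B = scale degree 4 → iv6.
E#-G#-C#: root C# is the dominant; major triad there is V6.
F#-A-C#: minor triad on F# = scale degree 1 → i.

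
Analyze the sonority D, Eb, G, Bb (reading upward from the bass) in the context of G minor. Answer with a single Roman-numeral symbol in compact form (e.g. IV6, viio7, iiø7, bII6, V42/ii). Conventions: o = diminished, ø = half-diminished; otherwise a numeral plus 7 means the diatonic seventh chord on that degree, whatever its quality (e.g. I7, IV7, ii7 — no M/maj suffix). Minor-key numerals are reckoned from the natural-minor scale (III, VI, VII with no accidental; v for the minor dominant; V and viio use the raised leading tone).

The pitches Eb-G-Bb-D form a major seventh chord rooted on Eb.
In G minor, Eb is the submediant; the diatonic major seventh chord there is VI7.
With D in the bass the chord is in third inversion, so the figured bass is 42.

VI42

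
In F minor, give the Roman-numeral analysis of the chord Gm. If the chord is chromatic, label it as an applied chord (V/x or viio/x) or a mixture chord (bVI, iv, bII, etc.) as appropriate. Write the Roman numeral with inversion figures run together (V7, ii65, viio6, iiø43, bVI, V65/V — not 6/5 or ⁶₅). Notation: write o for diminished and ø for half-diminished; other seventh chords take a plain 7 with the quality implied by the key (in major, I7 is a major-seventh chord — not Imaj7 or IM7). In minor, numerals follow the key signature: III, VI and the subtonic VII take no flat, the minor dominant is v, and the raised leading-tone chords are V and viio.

ii

Stacked in thirds the chord is G-Bb-D: a minor triad on G.
G is the second degree of F minor. This is the minor supertonic, borrowed from the parallel major (the Dorian ii).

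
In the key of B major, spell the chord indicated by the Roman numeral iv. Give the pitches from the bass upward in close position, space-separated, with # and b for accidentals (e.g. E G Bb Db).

Scale degree 4 in B major is E; here the chord built on it is altered to a minor triad. iv is the minor subdominant, borrowed from the parallel minor.
So the chord is E-G-B.

E G B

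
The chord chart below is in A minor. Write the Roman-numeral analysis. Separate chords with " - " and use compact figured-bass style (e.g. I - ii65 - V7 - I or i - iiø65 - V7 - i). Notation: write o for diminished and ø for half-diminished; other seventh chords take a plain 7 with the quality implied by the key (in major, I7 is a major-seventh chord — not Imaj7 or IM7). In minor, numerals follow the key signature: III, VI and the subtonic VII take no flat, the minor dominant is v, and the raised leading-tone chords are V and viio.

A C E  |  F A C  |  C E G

i - VI - III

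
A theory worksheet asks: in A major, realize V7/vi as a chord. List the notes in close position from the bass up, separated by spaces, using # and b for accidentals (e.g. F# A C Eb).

C# E# G# B

The slash means an applied dominant: we want the dominant of vi. In A major, vi is F# minor, and its dominant is built on C#.
Building a dominant seventh chord on C# gives C#-E#-G#-B.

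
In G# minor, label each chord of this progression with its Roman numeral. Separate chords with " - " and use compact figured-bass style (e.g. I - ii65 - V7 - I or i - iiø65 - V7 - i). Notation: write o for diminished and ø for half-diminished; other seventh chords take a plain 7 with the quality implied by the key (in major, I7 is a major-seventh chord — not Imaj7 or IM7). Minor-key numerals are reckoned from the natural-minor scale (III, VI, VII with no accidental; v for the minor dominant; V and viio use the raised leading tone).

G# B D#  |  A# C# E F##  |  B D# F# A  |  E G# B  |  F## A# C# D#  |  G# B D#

i - viio65 - V7/VI - VI - V65 - i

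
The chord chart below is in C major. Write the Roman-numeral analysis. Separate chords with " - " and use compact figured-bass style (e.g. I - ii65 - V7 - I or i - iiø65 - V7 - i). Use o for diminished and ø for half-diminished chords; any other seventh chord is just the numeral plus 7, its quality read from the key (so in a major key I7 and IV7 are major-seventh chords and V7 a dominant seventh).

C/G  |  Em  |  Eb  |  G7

C/G: major triad on C = scale degree 1 → I64.
Em has root E, degree 3 in C major, so iii.
Eb: major triad on Eb — chromatic; bIII (borrowed from the parallel minor).
G7: dominant seventh chord on G = scale degree 5 → V7.

I64 - iii - bIII - V7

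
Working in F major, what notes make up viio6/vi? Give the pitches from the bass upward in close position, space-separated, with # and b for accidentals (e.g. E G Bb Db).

E G C#

The slash marks an applied leading-tone chord: viio of vi. In F major, vi is D, so the leading tone to it is C#, a half step below.
Building a diminished triad on C# gives C#-E-G.
The figured bass 6 indicates first inversion, placing the third (E) in the bass: E-G-C#.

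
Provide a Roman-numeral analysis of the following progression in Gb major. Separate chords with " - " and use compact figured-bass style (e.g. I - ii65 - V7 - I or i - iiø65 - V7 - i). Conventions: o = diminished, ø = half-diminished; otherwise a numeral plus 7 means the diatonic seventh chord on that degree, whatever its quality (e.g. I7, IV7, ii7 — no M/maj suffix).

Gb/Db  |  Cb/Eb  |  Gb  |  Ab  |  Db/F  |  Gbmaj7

I64 - IV6 - I - V/V - V6 - I7

Gb/Db has root Gb, degree 1 in Gb major, so I64.
Cb/Eb: root Cb is the subdominant; major triad there is IV6.
Gb: major triad on Gb = scale degree 1 → I.
Ab: a major triad on Ab, the applied dominant of V → V/V.
Db/F has root Db, degree 5 in Gb major, so V6.
Gbmaj7: root Gb is the tonic; major seventh chord there is I7.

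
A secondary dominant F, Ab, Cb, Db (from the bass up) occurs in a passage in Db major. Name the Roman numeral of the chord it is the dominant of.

IV

The chord is a dominant seventh chord on Db.
A dominant resolves down a perfect fifth: Db → Gb. In Db major, Gb is scale degree 4, i.e. IV.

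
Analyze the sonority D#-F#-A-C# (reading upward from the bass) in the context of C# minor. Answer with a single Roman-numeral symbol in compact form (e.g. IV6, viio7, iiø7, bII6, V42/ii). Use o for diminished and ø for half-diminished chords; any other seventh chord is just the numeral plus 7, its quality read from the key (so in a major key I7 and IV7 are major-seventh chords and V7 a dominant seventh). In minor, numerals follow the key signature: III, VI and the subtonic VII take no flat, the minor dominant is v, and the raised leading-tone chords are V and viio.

The pitches D#-F#-A-C# form a half-diminished seventh chord rooted on D#.
In C# minor, D# is the supertonic; the diatonic half-diminished seventh chord there is iiø7.

iiø7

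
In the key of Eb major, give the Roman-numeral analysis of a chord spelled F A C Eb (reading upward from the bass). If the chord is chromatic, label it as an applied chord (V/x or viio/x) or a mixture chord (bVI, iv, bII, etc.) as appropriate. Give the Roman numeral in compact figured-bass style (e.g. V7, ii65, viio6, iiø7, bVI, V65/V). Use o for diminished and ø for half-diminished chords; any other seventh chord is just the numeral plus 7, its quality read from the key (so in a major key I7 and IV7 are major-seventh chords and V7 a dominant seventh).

V7/V

The pitches F-A-C-Eb form a dominant seventh chord rooted on F.
F is not a diatonic chord root with this quality in Eb major, but it lies a perfect fifth above Bb (V), so the chord functions as an applied dominant of V.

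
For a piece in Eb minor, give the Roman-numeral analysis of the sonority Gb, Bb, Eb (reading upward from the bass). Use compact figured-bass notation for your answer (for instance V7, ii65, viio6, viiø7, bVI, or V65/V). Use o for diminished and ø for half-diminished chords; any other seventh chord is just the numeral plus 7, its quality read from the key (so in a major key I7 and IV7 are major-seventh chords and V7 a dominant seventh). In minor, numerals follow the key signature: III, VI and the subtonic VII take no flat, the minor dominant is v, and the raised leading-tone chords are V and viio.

i6

The pitches Eb-Gb-Bb form a minor triad rooted on Eb.
Eb is scale degree 1 in Eb minor, and a minor triad on that degree is written i.
With Gb in the bass the chord is in first inversion, so the figured bass is 6.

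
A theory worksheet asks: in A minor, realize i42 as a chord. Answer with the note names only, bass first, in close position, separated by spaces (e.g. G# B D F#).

In A minor, scale degree 1 is A, and the diatonic chord built there is a minor seventh chord.
Stacking thirds from A gives A-C-E-G.
With the 42 figure the chord is in third inversion; from the bass G upward in close position it reads G-A-C-E.

G A C E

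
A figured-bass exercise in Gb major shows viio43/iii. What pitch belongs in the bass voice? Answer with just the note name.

Eb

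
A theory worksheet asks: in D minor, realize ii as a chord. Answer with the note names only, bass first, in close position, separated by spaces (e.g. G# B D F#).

E G B

ii is the minor supertonic, borrowed from the parallel major (the Dorian ii). In D minor that root is E.
So the chord is E-G-B, a minor triad.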